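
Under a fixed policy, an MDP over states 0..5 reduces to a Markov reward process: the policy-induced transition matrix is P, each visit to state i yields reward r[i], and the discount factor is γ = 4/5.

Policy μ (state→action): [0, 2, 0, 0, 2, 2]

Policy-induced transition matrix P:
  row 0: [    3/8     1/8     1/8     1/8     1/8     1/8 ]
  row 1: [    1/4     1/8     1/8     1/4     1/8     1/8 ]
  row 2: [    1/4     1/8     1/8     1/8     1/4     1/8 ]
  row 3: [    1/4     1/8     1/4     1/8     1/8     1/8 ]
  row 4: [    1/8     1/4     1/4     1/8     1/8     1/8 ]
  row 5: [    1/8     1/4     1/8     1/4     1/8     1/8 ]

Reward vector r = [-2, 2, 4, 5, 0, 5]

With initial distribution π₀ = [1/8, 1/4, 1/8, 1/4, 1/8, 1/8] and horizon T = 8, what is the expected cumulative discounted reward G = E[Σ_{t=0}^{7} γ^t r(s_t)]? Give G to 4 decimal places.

G = 8.7346

t=0: π = [0.1250, 0.2500, 0.1250, 0.2500, 0.1250, 0.1250], E[r] = 2.6250, γ^t·E[r] = 2.625000, running G = 2.625000
t=1: π = [0.2344, 0.1563, 0.1719, 0.1719, 0.1406, 0.1250], E[r] = 2.0156, γ^t·E[r] = 1.612500, running G = 4.237500
t=2: π = [0.2461, 0.1582, 0.1641, 0.1602, 0.1465, 0.1250], E[r] = 1.9063, γ^t·E[r] = 1.220000, running G = 5.457500
t=3: π = [0.2468, 0.1589, 0.1633, 0.1604, 0.1455, 0.1250], E[r] = 1.9045, γ^t·E[r] = 0.975125, running G = 6.432625
t=4: π = [0.2470, 0.1588, 0.1632, 0.1605, 0.1454, 0.1250], E[r] = 1.9040, γ^t·E[r] = 0.779863, running G = 7.212488
t=5: π = [0.2471, 0.1588, 0.1632, 0.1605, 0.1454, 0.1250], E[r] = 1.9038, γ^t·E[r] = 0.623833, running G = 7.836320
t=6: π = [0.2471, 0.1588, 0.1632, 0.1605, 0.1454, 0.1250], E[r] = 1.9037, γ^t·E[r] = 0.499057, running G = 8.335377
t=7: π = [0.2471, 0.1588, 0.1632, 0.1605, 0.1454, 0.1250], E[r] = 1.9037, γ^t·E[r] = 0.399245, running G = 8.734621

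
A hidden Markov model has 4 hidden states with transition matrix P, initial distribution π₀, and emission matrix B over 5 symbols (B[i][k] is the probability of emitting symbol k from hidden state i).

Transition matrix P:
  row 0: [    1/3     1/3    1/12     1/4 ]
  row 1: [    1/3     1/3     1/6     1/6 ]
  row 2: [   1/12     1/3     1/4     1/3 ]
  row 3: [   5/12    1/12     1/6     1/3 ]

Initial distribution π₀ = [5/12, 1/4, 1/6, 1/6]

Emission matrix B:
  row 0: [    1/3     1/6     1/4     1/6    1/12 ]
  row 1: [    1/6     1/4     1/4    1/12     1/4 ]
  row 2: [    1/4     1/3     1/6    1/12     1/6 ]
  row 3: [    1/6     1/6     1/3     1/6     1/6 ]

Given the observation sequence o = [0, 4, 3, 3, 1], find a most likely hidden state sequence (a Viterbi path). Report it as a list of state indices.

t=0: δ = [1.389e-01, 4.167e-02, 4.167e-02, 2.778e-02]  (obs o_0=0)
t=1: δ = [3.858e-03, 1.157e-02, 1.929e-03, 5.787e-03]  ψ = [0, 0, 0, 0]  (obs o_1=4)
t=2: δ = [6.430e-04, 3.215e-04, 1.608e-04, 3.215e-04]  ψ = [1, 1, 1, 1]  (obs o_2=3)
t=3: δ = [3.572e-05, 1.786e-05, 4.465e-06, 2.679e-05]  ψ = [0, 0, 0, 0]  (obs o_3=3)
t=4: δ = [1.985e-06, 2.977e-06, 1.488e-06, 1.488e-06]  ψ = [0, 0, 3, 0]  (obs o_4=1)
backtrack: best end state = 1; path = [0, 1, 0, 0, 1]

path = [0, 1, 0, 0, 1]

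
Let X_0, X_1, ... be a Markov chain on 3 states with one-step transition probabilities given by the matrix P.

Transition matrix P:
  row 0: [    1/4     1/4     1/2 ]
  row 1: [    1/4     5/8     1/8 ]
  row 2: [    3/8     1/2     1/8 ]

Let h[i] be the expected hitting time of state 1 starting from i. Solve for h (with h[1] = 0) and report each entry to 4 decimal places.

First-step conditioning: h[1] = 0; for i ≠ 1, h[i] = 1 + Σ_k P[i][k]·h[k].
  h[0] = 1 + 1/4·h[0] + 1/2·h[2]
  h[2] = 1 + 3/8·h[0] + 1/8·h[2]
Solving the 2×2 linear system over states ≠ 1 gives exactly h = [44/15, 0, 12/5] (h[1] = 0 is the target).

h = [2.9333, 0.0000, 2.4000]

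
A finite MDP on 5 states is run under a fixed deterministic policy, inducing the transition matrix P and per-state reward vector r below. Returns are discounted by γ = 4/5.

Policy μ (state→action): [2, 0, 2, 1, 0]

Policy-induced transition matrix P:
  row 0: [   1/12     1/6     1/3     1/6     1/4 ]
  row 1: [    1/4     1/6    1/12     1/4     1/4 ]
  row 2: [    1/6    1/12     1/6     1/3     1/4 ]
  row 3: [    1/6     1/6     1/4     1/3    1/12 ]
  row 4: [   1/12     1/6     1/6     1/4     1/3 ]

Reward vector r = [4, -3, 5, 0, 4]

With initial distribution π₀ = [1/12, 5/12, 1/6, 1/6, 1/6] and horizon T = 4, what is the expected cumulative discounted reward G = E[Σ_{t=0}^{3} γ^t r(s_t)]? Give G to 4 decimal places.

G = 4.5470

t=0: π = [0.0833, 0.4167, 0.1667, 0.1667, 0.1667], E[r] = 0.5833, γ^t·E[r] = 0.583333, running G = 0.583333
t=1: π = [0.1806, 0.1528, 0.1597, 0.2708, 0.2361], E[r] = 2.0069, γ^t·E[r] = 1.605556, running G = 2.188889
t=2: π = [0.1447, 0.1534, 0.2066, 0.2708, 0.2245], E[r] = 2.0498, γ^t·E[r] = 1.311852, running G = 3.500741
t=3: π = [0.1487, 0.1495, 0.2006, 0.2777, 0.2236], E[r] = 2.0435, γ^t·E[r] = 1.046272, running G = 4.547012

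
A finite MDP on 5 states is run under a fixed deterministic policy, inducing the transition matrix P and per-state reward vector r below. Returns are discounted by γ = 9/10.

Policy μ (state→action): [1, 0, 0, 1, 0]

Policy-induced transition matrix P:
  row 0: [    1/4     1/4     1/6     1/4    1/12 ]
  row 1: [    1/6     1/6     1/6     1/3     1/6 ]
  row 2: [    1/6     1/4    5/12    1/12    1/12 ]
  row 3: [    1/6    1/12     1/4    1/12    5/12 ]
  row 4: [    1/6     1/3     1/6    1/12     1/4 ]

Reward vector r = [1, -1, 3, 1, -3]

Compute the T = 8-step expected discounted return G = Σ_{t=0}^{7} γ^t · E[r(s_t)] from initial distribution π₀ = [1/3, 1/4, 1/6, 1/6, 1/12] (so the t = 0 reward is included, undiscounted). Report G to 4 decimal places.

G = 1.8625

t=0: π = [0.3333, 0.2500, 0.1667, 0.1667, 0.0833], E[r] = 0.5000, γ^t·E[r] = 0.500000, running G = 0.500000
t=1: π = [0.1944, 0.2083, 0.2222, 0.2014, 0.1736], E[r] = 0.3333, γ^t·E[r] = 0.300000, running G = 0.800000
t=2: π = [0.1829, 0.2135, 0.2390, 0.1678, 0.1968], E[r] = 0.2639, γ^t·E[r] = 0.213750, running G = 1.013750
t=3: π = [0.1819, 0.2206, 0.2404, 0.1672, 0.1899], E[r] = 0.2801, γ^t·E[r] = 0.204188, running G = 1.217938
t=4: π = [0.1818, 0.2196, 0.2407, 0.1688, 0.1891], E[r] = 0.2859, γ^t·E[r] = 0.187566, running G = 1.405503
t=5: π = [0.1818, 0.2193, 0.2409, 0.1685, 0.1894], E[r] = 0.2855, γ^t·E[r] = 0.168586, running G = 1.574089
t=6: π = [0.1818, 0.2194, 0.2409, 0.1685, 0.1894], E[r] = 0.2856, γ^t·E[r] = 0.151786, running G = 1.725875
t=7: π = [0.1818, 0.2194, 0.2409, 0.1685, 0.1893], E[r] = 0.2857, γ^t·E[r] = 0.136655, running G = 1.862530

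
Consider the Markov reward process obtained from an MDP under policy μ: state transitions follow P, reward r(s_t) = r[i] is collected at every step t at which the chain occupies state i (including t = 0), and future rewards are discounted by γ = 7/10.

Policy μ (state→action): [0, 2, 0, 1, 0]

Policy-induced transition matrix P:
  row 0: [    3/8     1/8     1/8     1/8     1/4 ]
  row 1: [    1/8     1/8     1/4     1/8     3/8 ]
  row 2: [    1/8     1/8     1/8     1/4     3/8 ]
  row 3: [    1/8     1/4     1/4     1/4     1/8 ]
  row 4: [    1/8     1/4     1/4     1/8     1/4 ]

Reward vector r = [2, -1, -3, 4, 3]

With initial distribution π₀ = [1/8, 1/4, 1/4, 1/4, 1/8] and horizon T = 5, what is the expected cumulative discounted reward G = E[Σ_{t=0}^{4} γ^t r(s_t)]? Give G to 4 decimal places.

G = 2.5420

t=0: π = [0.1250, 0.2500, 0.2500, 0.2500, 0.1250], E[r] = 0.6250, γ^t·E[r] = 0.625000, running G = 0.625000
t=1: π = [0.1563, 0.1719, 0.2031, 0.1875, 0.2813], E[r] = 1.1250, γ^t·E[r] = 0.787500, running G = 1.412500
t=2: π = [0.1641, 0.1836, 0.2051, 0.1738, 0.2734], E[r] = 1.0449, γ^t·E[r] = 0.512012, running G = 1.924512
t=3: π = [0.1660, 0.1809, 0.2039, 0.1724, 0.2769], E[r] = 1.0596, γ^t·E[r] = 0.363433, running G = 2.287944
t=4: π = [0.1665, 0.1812, 0.2038, 0.1720, 0.2766], E[r] = 1.0583, γ^t·E[r] = 0.254102, running G = 2.542047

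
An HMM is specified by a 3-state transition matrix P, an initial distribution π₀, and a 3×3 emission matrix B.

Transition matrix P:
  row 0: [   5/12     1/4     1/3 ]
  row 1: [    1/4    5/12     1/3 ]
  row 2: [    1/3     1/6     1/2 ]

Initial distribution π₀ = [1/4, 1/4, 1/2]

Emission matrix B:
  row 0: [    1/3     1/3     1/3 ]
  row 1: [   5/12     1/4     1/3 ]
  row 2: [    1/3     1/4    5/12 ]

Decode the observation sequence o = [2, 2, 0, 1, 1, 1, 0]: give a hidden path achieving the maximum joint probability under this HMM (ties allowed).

path = [2, 2, 2, 2, 2, 2, 2]

t=0: δ = [8.333e-02, 8.333e-02, 2.083e-01]  (obs o_0=2)
t=1: δ = [2.315e-02, 1.157e-02, 4.340e-02]  ψ = [2, 1, 2]  (obs o_1=2)
t=2: δ = [4.823e-03, 3.014e-03, 7.234e-03]  ψ = [2, 2, 2]  (obs o_2=0)
t=3: δ = [8.038e-04, 3.140e-04, 9.042e-04]  ψ = [2, 1, 2]  (obs o_3=1)
t=4: δ = [1.116e-04, 5.023e-05, 1.130e-04]  ψ = [0, 0, 2]  (obs o_4=1)
t=5: δ = [1.550e-05, 6.977e-06, 1.413e-05]  ψ = [0, 0, 2]  (obs o_5=1)
t=6: δ = [2.153e-06, 1.615e-06, 2.355e-06]  ψ = [0, 0, 2]  (obs o_6=0)
backtrack: best end state = 2; path = [2, 2, 2, 2, 2, 2, 2]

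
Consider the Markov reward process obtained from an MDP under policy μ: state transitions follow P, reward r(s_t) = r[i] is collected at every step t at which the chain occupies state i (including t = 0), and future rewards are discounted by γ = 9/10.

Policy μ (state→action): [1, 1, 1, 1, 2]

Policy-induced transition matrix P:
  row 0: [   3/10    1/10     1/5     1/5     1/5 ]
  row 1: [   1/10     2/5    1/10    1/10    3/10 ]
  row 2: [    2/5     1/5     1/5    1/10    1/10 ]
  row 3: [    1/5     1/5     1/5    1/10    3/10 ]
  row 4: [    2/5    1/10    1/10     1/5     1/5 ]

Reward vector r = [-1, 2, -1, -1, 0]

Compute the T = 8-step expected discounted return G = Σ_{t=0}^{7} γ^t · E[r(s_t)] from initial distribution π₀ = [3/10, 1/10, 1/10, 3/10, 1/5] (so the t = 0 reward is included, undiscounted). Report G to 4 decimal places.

t=0: π = [0.3000, 0.1000, 0.1000, 0.3000, 0.2000], E[r] = -0.5000, γ^t·E[r] = -0.500000, running G = -0.500000
t=1: π = [0.2800, 0.1700, 0.1700, 0.1500, 0.2300], E[r] = -0.2600, γ^t·E[r] = -0.234000, running G = -0.734000
t=2: π = [0.2910, 0.1830, 0.1600, 0.1510, 0.2150], E[r] = -0.2360, γ^t·E[r] = -0.191160, running G = -0.925160
t=3: π = [0.2858, 0.1860, 0.1602, 0.1506, 0.2174], E[r] = -0.2246, γ^t·E[r] = -0.163733, running G = -1.088893
t=4: π = [0.2855, 0.1869, 0.1597, 0.1503, 0.2176], E[r] = -0.2217, γ^t·E[r] = -0.145470, running G = -1.234364
t=5: π = [0.2853, 0.1871, 0.1595, 0.1503, 0.2178], E[r] = -0.2211, γ^t·E[r] = -0.130534, running G = -1.364898
t=6: π = [0.2853, 0.1871, 0.1595, 0.1503, 0.2178], E[r] = -0.2209, γ^t·E[r] = -0.117397, running G = -1.482294
t=7: π = [0.2853, 0.1871, 0.1595, 0.1503, 0.2178], E[r] = -0.2209, γ^t·E[r] = -0.105641, running G = -1.587935

G = -1.5879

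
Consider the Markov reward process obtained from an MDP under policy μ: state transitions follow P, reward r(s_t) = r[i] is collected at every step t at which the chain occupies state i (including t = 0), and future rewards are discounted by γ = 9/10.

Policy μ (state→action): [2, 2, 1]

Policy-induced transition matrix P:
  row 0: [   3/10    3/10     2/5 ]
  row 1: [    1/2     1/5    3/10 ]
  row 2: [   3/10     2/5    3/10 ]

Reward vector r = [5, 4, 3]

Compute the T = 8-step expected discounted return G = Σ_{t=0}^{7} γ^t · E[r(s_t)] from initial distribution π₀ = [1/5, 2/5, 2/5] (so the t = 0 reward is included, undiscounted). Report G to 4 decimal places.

G = 22.7265

t=0: π = [0.2000, 0.4000, 0.4000], E[r] = 3.8000, γ^t·E[r] = 3.800000, running G = 3.800000
t=1: π = [0.3800, 0.3000, 0.3200], E[r] = 4.0600, γ^t·E[r] = 3.654000, running G = 7.454000
t=2: π = [0.3600, 0.3020, 0.3380], E[r] = 4.0220, γ^t·E[r] = 3.257820, running G = 10.711820
t=3: π = [0.3604, 0.3036, 0.3360], E[r] = 4.0244, γ^t·E[r] = 2.933788, running G = 13.645608
t=4: π = [0.3607, 0.3032, 0.3360], E[r] = 4.0247, γ^t·E[r] = 2.640593, running G = 16.286200
t=5: π = [0.3606, 0.3033, 0.3361], E[r] = 4.0246, γ^t·E[r] = 2.376472, running G = 18.662672
t=6: π = [0.3607, 0.3033, 0.3361], E[r] = 4.0246, γ^t·E[r] = 2.138833, running G = 20.801505
t=7: π = [0.3607, 0.3033, 0.3361], E[r] = 4.0246, γ^t·E[r] = 1.924949, running G = 22.726454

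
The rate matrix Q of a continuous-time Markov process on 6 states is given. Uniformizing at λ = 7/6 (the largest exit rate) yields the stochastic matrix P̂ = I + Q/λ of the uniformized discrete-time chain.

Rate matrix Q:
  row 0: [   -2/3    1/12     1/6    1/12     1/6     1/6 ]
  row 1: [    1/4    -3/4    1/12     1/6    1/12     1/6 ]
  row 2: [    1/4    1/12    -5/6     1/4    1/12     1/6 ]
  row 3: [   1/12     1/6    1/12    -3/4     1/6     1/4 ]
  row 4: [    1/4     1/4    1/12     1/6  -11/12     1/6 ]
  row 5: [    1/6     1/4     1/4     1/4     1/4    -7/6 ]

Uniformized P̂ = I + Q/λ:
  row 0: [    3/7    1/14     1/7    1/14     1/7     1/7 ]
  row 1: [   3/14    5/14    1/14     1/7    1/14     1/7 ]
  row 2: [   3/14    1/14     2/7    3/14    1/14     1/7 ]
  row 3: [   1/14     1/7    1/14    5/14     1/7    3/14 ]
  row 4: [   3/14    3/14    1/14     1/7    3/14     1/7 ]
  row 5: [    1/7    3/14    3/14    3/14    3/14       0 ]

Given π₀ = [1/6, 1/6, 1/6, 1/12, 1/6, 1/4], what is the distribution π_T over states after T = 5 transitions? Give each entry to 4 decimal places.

t=0: π = [0.1667, 0.1667, 0.1667, 0.0833, 0.1667, 0.2500]
t=1: π = [0.2202, 0.1845, 0.1548, 0.1786, 0.1488, 0.1131]
t=2: π = [0.2279, 0.1743, 0.1365, 0.1845, 0.1373, 0.1395]
t=3: π = [0.2268, 0.1740, 0.1369, 0.1858, 0.1404, 0.1361]
t=4: π = [0.2266, 0.1739, 0.1364, 0.1860, 0.1404, 0.1367]
t=5: π = [0.2265, 0.1740, 0.1364, 0.1860, 0.1405, 0.1366]

π = [0.2265, 0.1740, 0.1364, 0.1860, 0.1405, 0.1366]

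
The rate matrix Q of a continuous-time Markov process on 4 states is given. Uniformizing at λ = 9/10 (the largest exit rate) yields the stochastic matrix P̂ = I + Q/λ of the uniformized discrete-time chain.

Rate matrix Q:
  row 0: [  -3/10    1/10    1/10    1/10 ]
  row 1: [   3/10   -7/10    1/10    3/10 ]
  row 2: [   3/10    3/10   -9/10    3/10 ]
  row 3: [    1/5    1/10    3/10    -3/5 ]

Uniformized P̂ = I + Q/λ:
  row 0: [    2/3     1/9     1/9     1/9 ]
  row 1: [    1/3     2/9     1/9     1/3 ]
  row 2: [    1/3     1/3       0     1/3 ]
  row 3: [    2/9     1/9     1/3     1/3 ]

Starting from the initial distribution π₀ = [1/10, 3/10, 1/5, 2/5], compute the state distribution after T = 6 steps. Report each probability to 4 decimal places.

π = [0.4602, 0.1618, 0.1465, 0.2315]

t=0: π = [0.1000, 0.3000, 0.2000, 0.4000]
t=1: π = [0.3222, 0.1889, 0.1778, 0.3111]
t=2: π = [0.4062, 0.1716, 0.1605, 0.2617]
t=3: π = [0.4396, 0.1658, 0.1514, 0.2431]
t=4: π = [0.4529, 0.1632, 0.1483, 0.2356]
t=5: π = [0.4581, 0.1622, 0.1470, 0.2327]
t=6: π = [0.4602, 0.1618, 0.1465, 0.2315]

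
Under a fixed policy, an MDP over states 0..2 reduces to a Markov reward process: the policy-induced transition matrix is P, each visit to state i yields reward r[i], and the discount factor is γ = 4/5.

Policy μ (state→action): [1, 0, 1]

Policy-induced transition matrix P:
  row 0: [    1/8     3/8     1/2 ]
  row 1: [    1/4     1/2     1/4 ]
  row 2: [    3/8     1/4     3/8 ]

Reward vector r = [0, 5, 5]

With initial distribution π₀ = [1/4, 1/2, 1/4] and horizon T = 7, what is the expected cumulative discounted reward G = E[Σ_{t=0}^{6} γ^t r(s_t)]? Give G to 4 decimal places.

G = 14.6890

t=0: π = [0.2500, 0.5000, 0.2500], E[r] = 3.7500, γ^t·E[r] = 3.750000, running G = 3.750000
t=1: π = [0.2500, 0.4063, 0.3438], E[r] = 3.7500, γ^t·E[r] = 3.000000, running G = 6.750000
t=2: π = [0.2617, 0.3828, 0.3555], E[r] = 3.6914, γ^t·E[r] = 2.362500, running G = 9.112500
t=3: π = [0.2617, 0.3784, 0.3599], E[r] = 3.6914, γ^t·E[r] = 1.890000, running G = 11.002500
t=4: π = [0.2623, 0.3773, 0.3604], E[r] = 3.6887, γ^t·E[r] = 1.510875, running G = 12.513375
t=5: π = [0.2623, 0.3771, 0.3606], E[r] = 3.6887, γ^t·E[r] = 1.208700, running G = 13.722075
t=6: π = [0.2623, 0.3771, 0.3606], E[r] = 3.6885, γ^t·E[r] = 0.966926, running G = 14.689001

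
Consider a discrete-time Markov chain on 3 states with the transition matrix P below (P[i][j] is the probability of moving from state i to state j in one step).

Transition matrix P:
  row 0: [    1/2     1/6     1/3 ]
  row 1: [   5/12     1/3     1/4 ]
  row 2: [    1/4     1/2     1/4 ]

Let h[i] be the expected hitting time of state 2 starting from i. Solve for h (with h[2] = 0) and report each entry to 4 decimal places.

h = [3.1579, 3.4737, 0.0000]

First-step conditioning: h[2] = 0; for i ≠ 2, h[i] = 1 + Σ_k P[i][k]·h[k].
  h[0] = 1 + 1/2·h[0] + 1/6·h[1]
  h[1] = 1 + 5/12·h[0] + 1/3·h[1]
Solving the 2×2 linear system over states ≠ 2 gives exactly h = [60/19, 66/19, 0] (h[2] = 0 is the target).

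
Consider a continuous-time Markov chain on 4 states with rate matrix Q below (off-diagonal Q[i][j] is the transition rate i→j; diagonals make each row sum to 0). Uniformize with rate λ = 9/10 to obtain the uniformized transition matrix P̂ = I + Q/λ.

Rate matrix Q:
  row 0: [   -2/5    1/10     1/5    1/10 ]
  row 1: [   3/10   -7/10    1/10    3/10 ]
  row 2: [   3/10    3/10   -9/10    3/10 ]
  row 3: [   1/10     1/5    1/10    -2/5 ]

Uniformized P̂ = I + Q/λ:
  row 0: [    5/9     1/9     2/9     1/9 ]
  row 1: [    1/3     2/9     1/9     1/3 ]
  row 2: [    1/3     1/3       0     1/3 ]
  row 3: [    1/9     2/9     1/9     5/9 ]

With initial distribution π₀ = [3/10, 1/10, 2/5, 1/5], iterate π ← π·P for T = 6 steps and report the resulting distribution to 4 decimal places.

t=0: π = [0.3000, 0.1000, 0.4000, 0.2000]
t=1: π = [0.3556, 0.2333, 0.1000, 0.3111]
t=2: π = [0.3432, 0.1938, 0.1395, 0.3235]
t=3: π = [0.3377, 0.1996, 0.1337, 0.3289]
t=4: π = [0.3353, 0.1996, 0.1338, 0.3314]
t=5: π = [0.3342, 0.1998, 0.1335, 0.3325]
t=6: π = [0.3337, 0.1999, 0.1334, 0.3329]

π = [0.3337, 0.1999, 0.1334, 0.3329]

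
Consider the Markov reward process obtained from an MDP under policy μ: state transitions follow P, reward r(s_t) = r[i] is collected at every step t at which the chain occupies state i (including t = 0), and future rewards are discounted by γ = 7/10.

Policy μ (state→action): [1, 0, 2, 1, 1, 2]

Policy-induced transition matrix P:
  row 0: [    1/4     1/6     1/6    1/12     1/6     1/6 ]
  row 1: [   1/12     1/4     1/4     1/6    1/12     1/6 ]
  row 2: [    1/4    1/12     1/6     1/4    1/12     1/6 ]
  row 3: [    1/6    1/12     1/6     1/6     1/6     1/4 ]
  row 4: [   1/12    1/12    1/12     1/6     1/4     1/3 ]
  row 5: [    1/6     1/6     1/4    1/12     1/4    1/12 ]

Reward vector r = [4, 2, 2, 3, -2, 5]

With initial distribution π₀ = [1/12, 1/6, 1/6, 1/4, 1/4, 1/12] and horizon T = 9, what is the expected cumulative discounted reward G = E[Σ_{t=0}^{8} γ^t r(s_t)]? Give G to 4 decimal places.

G = 6.9590

t=0: π = [0.0833, 0.1667, 0.1667, 0.2500, 0.2500, 0.0833], E[r] = 1.6667, γ^t·E[r] = 1.666667, running G = 1.666667
t=1: π = [0.1528, 0.1250, 0.1667, 0.1667, 0.1667, 0.2222], E[r] = 2.4722, γ^t·E[r] = 1.730556, running G = 3.397222
t=2: π = [0.1690, 0.1354, 0.1817, 0.1493, 0.1748, 0.1898], E[r] = 2.3576, γ^t·E[r] = 1.155243, running G = 4.552465
t=3: π = [0.1700, 0.1358, 0.1792, 0.1519, 0.1706, 0.1924], E[r] = 2.3868, γ^t·E[r] = 0.818661, running G = 5.371126
t=4: π = [0.1702, 0.1362, 0.1798, 0.1514, 0.1707, 0.1917], E[r] = 2.3844, γ^t·E[r] = 0.572488, running G = 5.943614
t=5: π = [0.1703, 0.1362, 0.1798, 0.1515, 0.1705, 0.1918], E[r] = 2.3851, γ^t·E[r] = 0.400869, running G = 6.344483
t=6: π = [0.1703, 0.1362, 0.1798, 0.1515, 0.1705, 0.1917], E[r] = 2.3851, γ^t·E[r] = 0.280607, running G = 6.625090
t=7: π = [0.1703, 0.1362, 0.1798, 0.1515, 0.1705, 0.1917], E[r] = 2.3851, γ^t·E[r] = 0.196427, running G = 6.821517
t=8: π = [0.1703, 0.1362, 0.1798, 0.1515, 0.1705, 0.1917], E[r] = 2.3851, γ^t·E[r] = 0.137499, running G = 6.959016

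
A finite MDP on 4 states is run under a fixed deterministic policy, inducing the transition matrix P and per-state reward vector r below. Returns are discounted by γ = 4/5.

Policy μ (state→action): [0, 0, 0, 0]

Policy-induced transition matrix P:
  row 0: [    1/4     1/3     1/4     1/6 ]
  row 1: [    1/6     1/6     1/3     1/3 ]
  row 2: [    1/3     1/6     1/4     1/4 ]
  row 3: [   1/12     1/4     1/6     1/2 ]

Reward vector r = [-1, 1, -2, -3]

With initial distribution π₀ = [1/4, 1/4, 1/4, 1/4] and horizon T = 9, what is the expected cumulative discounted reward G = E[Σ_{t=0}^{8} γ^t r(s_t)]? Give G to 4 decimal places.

t=0: π = [0.2500, 0.2500, 0.2500, 0.2500], E[r] = -1.2500, γ^t·E[r] = -1.250000, running G = -1.250000
t=1: π = [0.2083, 0.2292, 0.2500, 0.3125], E[r] = -1.4167, γ^t·E[r] = -1.133333, running G = -2.383333
t=2: π = [0.1997, 0.2274, 0.2431, 0.3299], E[r] = -1.4479, γ^t·E[r] = -0.926667, running G = -3.310000
t=3: π = [0.1963, 0.2274, 0.2415, 0.3348], E[r] = -1.4562, γ^t·E[r] = -0.745556, running G = -4.055556
t=4: π = [0.1954, 0.2273, 0.2411, 0.3363], E[r] = -1.4591, γ^t·E[r] = -0.597630, running G = -4.653185
t=5: π = [0.1951, 0.2273, 0.2409, 0.3367], E[r] = -1.4599, γ^t·E[r] = -0.478371, running G = -5.131557
t=6: π = [0.1950, 0.2272, 0.2409, 0.3369], E[r] = -1.4601, γ^t·E[r] = -0.382760, running G = -5.514316
t=7: π = [0.1950, 0.2272, 0.2409, 0.3369], E[r] = -1.4602, γ^t·E[r] = -0.306223, running G = -5.820539
t=8: π = [0.1950, 0.2272, 0.2409, 0.3369], E[r] = -1.4602, γ^t·E[r] = -0.244982, running G = -6.065521

G = -6.0655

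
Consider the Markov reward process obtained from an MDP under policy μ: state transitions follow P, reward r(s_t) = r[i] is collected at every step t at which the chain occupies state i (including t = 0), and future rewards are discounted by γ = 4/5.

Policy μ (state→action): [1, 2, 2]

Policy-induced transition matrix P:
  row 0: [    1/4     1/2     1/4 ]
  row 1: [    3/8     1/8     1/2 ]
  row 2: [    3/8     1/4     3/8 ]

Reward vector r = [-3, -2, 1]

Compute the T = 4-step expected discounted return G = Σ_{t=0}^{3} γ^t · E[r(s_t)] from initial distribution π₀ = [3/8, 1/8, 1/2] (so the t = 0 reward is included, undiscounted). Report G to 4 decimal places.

G = -3.3131

t=0: π = [0.3750, 0.1250, 0.5000], E[r] = -0.8750, γ^t·E[r] = -0.875000, running G = -0.875000
t=1: π = [0.3281, 0.3281, 0.3438], E[r] = -1.2969, γ^t·E[r] = -1.037500, running G = -1.912500
t=2: π = [0.3340, 0.2910, 0.3750], E[r] = -1.2090, γ^t·E[r] = -0.773750, running G = -2.686250
t=3: π = [0.3333, 0.2971, 0.3696], E[r] = -1.2244, γ^t·E[r] = -0.626875, running G = -3.313125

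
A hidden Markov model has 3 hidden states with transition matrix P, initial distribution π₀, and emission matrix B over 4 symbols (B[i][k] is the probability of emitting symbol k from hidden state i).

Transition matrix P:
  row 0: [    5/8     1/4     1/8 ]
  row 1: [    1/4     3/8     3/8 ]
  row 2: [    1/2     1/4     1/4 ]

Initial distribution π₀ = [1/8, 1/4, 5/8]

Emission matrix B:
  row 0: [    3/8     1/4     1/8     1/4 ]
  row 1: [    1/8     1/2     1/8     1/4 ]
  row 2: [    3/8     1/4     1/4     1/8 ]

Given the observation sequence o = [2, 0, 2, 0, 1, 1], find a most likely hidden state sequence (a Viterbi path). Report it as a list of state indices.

path = [2, 0, 0, 0, 0, 0]

t=0: δ = [1.562e-02, 3.125e-02, 1.562e-01]  (obs o_0=2)
t=1: δ = [2.930e-02, 4.883e-03, 1.465e-02]  ψ = [2, 2, 2]  (obs o_1=0)
t=2: δ = [2.289e-03, 9.155e-04, 9.155e-04]  ψ = [0, 0, 0]  (obs o_2=2)
t=3: δ = [5.364e-04, 7.153e-05, 1.287e-04]  ψ = [0, 0, 1]  (obs o_3=0)
t=4: δ = [8.382e-05, 6.706e-05, 1.676e-05]  ψ = [0, 0, 0]  (obs o_4=1)
t=5: δ = [1.310e-05, 1.257e-05, 6.286e-06]  ψ = [0, 1, 1]  (obs o_5=1)
backtrack: best end state = 0; path = [2, 0, 0, 0, 0, 0]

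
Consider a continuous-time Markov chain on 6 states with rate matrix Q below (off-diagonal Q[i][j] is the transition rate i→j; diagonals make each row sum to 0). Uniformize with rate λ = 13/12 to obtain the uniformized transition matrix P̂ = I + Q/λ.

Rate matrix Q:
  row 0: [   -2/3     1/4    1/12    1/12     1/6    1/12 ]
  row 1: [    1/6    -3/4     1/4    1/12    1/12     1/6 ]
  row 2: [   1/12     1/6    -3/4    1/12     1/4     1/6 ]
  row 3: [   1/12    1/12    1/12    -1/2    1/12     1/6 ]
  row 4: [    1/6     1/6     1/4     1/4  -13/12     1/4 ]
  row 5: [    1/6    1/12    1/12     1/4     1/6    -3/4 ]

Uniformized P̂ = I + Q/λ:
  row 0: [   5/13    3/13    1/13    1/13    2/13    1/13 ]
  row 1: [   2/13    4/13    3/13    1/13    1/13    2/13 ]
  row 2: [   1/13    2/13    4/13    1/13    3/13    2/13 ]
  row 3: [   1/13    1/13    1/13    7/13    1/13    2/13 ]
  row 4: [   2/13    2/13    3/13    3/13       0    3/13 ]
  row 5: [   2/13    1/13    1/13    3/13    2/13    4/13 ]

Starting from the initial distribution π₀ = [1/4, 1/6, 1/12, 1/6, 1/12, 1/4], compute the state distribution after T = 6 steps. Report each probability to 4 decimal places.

t=0: π = [0.2500, 0.1667, 0.0833, 0.1667, 0.0833, 0.2500]
t=1: π = [0.1923, 0.1667, 0.1346, 0.2051, 0.1218, 0.1795]
t=2: π = [0.1721, 0.1647, 0.1524, 0.2179, 0.1169, 0.1760]
t=3: π = [0.1651, 0.1621, 0.1554, 0.2226, 0.1182, 0.1767]
t=4: π = [0.1629, 0.1608, 0.1559, 0.2250, 0.1180, 0.1774]
t=5: π = [0.1621, 0.1602, 0.1558, 0.2262, 0.1180, 0.1777]
t=6: π = [0.1619, 0.1599, 0.1557, 0.2268, 0.1180, 0.1778]

π = [0.1619, 0.1599, 0.1557, 0.2268, 0.1180, 0.1778]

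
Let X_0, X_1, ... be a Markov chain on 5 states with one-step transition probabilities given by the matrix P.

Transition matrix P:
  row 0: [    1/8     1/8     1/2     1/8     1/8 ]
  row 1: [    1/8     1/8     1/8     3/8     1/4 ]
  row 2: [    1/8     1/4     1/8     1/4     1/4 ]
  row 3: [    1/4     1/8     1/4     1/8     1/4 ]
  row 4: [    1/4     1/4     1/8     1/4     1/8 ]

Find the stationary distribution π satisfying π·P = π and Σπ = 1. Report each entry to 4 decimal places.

π = [0.1781, 0.1777, 0.2196, 0.2222, 0.2024]

Balance equations π_j = Σ_i π_i·P[i][j]:
  π_0 = 1/8·π_0 + 1/8·π_1 + 1/8·π_2 + 1/4·π_3 + 1/4·π_4
  π_1 = 1/8·π_0 + 1/8·π_1 + 1/4·π_2 + 1/8·π_3 + 1/4·π_4
  π_2 = 1/2·π_0 + 1/8·π_1 + 1/8·π_2 + 1/4·π_3 + 1/8·π_4
  π_3 = 1/8·π_0 + 3/8·π_1 + 1/4·π_2 + 1/8·π_3 + 1/4·π_4
  normalize: π_0 + π_1 + π_2 + π_3 + π_4 = 1
Solving the linear system gives exactly π = [541/3038, 270/1519, 667/3038, 675/3038, 615/3038].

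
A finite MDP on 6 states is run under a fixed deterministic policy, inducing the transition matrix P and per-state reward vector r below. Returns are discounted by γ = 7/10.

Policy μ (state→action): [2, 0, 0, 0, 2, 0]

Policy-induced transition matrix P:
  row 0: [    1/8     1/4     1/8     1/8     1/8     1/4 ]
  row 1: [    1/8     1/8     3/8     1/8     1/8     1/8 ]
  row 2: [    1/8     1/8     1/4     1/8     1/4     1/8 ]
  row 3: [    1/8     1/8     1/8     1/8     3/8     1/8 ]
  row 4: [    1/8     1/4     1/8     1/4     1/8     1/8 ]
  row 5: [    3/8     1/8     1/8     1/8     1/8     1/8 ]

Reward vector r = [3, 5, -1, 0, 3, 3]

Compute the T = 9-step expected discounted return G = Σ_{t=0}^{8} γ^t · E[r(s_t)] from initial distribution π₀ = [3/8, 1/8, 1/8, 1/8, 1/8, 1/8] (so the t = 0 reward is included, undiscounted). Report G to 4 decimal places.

t=0: π = [0.3750, 0.1250, 0.1250, 0.1250, 0.1250, 0.1250], E[r] = 2.3750, γ^t·E[r] = 2.375000, running G = 2.375000
t=1: π = [0.1563, 0.1875, 0.1719, 0.1406, 0.1719, 0.1719], E[r] = 2.2656, γ^t·E[r] = 1.585938, running G = 3.960938
t=2: π = [0.1680, 0.1660, 0.1934, 0.1465, 0.1816, 0.1445], E[r] = 2.1191, γ^t·E[r] = 1.038379, running G = 4.999316
t=3: π = [0.1611, 0.1687, 0.1907, 0.1477, 0.1858, 0.1460], E[r] = 2.1316, γ^t·E[r] = 0.731136, running G = 5.730452
t=4: π = [0.1615, 0.1684, 0.1910, 0.1482, 0.1858, 0.1451], E[r] = 2.1280, γ^t·E[r] = 0.510938, running G = 6.241390
t=5: π = [0.1613, 0.1684, 0.1910, 0.1482, 0.1859, 0.1452], E[r] = 2.1283, γ^t·E[r] = 0.357701, running G = 6.599091
t=6: π = [0.1613, 0.1684, 0.1910, 0.1482, 0.1859, 0.1452], E[r] = 2.1282, γ^t·E[r] = 0.250379, running G = 6.849470
t=7: π = [0.1613, 0.1684, 0.1910, 0.1482, 0.1859, 0.1452], E[r] = 2.1282, γ^t·E[r] = 0.175266, running G = 7.024736
t=8: π = [0.1613, 0.1684, 0.1910, 0.1482, 0.1859, 0.1452], E[r] = 2.1282, γ^t·E[r] = 0.122686, running G = 7.147422

G = 7.1474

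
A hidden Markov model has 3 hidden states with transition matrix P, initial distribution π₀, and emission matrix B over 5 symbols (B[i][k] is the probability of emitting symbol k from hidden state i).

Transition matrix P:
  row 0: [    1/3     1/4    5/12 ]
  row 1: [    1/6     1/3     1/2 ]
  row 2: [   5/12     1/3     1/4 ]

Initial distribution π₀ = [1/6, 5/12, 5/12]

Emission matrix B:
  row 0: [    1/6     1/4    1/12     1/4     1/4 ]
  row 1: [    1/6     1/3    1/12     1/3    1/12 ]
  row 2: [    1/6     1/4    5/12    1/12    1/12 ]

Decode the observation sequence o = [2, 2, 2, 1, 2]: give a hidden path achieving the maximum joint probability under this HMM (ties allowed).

path = [2, 2, 2, 1, 2]

t=0: δ = [1.389e-02, 3.472e-02, 1.736e-01]  (obs o_0=2)
t=1: δ = [6.028e-03, 4.823e-03, 1.808e-02]  ψ = [2, 2, 2]  (obs o_1=2)
t=2: δ = [6.279e-04, 5.023e-04, 1.884e-03]  ψ = [2, 2, 2]  (obs o_2=2)
t=3: δ = [1.962e-04, 2.093e-04, 1.177e-04]  ψ = [2, 2, 2]  (obs o_3=1)
t=4: δ = [5.451e-06, 5.814e-06, 4.361e-05]  ψ = [0, 1, 1]  (obs o_4=2)
backtrack: best end state = 2; path = [2, 2, 2, 1, 2]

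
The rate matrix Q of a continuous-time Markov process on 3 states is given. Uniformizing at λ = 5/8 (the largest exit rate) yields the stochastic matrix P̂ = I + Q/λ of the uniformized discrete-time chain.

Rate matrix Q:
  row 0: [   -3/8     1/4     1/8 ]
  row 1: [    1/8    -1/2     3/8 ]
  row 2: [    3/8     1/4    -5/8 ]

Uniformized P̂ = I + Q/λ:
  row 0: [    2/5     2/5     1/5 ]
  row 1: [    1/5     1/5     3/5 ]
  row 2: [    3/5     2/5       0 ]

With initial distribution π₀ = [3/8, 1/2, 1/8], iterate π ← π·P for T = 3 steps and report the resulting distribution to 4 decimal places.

t=0: π = [0.3750, 0.5000, 0.1250]
t=1: π = [0.3250, 0.3000, 0.3750]
t=2: π = [0.4150, 0.3400, 0.2450]
t=3: π = [0.3810, 0.3320, 0.2870]

π = [0.3810, 0.3320, 0.2870]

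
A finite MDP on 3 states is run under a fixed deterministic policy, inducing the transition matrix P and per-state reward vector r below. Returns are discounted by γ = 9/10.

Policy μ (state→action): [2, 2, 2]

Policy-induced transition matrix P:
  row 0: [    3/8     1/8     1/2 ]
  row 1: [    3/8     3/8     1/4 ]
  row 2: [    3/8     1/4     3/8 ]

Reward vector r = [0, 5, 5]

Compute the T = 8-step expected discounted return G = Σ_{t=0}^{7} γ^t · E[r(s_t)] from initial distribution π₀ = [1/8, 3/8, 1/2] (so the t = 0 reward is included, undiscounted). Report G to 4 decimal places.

G = 19.0479

t=0: π = [0.1250, 0.3750, 0.5000], E[r] = 4.3750, γ^t·E[r] = 4.375000, running G = 4.375000
t=1: π = [0.3750, 0.2813, 0.3438], E[r] = 3.1250, γ^t·E[r] = 2.812500, running G = 7.187500
t=2: π = [0.3750, 0.2383, 0.3867], E[r] = 3.1250, γ^t·E[r] = 2.531250, running G = 9.718750
t=3: π = [0.3750, 0.2329, 0.3921], E[r] = 3.1250, γ^t·E[r] = 2.278125, running G = 11.996875
t=4: π = [0.3750, 0.2322, 0.3928], E[r] = 3.1250, γ^t·E[r] = 2.050313, running G = 14.047188
t=5: π = [0.3750, 0.2322, 0.3928], E[r] = 3.1250, γ^t·E[r] = 1.845281, running G = 15.892469
t=6: π = [0.3750, 0.2321, 0.3929], E[r] = 3.1250, γ^t·E[r] = 1.660753, running G = 17.553222
t=7: π = [0.3750, 0.2321, 0.3929], E[r] = 3.1250, γ^t·E[r] = 1.494678, running G = 19.047900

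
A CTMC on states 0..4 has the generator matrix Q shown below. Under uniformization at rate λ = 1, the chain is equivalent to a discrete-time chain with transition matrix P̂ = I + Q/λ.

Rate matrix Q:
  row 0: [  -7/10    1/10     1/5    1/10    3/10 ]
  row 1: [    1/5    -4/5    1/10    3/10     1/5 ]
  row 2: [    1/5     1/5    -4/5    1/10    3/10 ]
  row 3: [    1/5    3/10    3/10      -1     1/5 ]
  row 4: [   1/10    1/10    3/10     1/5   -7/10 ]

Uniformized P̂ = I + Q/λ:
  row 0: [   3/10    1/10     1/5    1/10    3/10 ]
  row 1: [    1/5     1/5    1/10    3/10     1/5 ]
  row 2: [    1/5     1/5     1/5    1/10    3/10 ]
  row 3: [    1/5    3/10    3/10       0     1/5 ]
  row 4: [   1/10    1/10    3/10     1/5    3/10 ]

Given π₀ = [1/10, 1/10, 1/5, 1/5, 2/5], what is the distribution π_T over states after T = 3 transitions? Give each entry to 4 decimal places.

π = [0.1921, 0.1688, 0.2246, 0.1462, 0.2683]

t=0: π = [0.1000, 0.1000, 0.2000, 0.2000, 0.4000]
t=1: π = [0.1700, 0.1700, 0.2500, 0.1400, 0.2700]
t=2: π = [0.1900, 0.1700, 0.2240, 0.1470, 0.2690]
t=3: π = [0.1921, 0.1688, 0.2246, 0.1462, 0.2683]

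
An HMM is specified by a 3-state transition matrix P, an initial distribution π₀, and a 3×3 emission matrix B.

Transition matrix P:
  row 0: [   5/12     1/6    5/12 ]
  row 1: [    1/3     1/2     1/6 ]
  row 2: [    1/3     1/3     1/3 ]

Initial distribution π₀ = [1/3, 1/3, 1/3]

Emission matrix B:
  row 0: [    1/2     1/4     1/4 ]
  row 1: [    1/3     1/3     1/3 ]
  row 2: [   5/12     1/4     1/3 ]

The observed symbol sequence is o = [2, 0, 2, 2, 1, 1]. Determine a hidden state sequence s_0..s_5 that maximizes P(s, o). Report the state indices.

path = [1, 1, 1, 1, 1, 1]

t=0: δ = [8.333e-02, 1.111e-01, 1.111e-01]  (obs o_0=2)
t=1: δ = [1.852e-02, 1.852e-02, 1.543e-02]  ψ = [1, 1, 2]  (obs o_1=0)
t=2: δ = [1.929e-03, 3.086e-03, 2.572e-03]  ψ = [0, 1, 0]  (obs o_2=2)
t=3: δ = [2.572e-04, 5.144e-04, 2.858e-04]  ψ = [1, 1, 2]  (obs o_3=2)
t=4: δ = [4.287e-05, 8.573e-05, 2.679e-05]  ψ = [1, 1, 0]  (obs o_4=1)
t=5: δ = [7.144e-06, 1.429e-05, 4.465e-06]  ψ = [1, 1, 0]  (obs o_5=1)
backtrack: best end state = 1; path = [1, 1, 1, 1, 1, 1]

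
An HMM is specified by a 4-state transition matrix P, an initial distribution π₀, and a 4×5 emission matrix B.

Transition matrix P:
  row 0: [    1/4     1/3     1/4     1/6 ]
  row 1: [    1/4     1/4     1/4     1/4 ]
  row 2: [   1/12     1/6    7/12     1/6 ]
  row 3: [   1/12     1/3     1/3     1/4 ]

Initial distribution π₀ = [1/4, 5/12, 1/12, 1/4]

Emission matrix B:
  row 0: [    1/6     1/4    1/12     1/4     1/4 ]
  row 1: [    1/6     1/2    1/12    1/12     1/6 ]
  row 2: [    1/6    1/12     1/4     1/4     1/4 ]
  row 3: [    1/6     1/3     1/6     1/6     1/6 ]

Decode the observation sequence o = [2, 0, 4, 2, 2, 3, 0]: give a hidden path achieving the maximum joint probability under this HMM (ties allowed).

t=0: δ = [2.083e-02, 3.472e-02, 2.083e-02, 4.167e-02]  (obs o_0=2)
t=1: δ = [1.447e-03, 2.315e-03, 2.315e-03, 1.736e-03]  ψ = [1, 3, 3, 3]  (obs o_1=0)
t=2: δ = [1.447e-04, 9.645e-05, 3.376e-04, 9.645e-05]  ψ = [1, 1, 2, 1]  (obs o_2=4)
t=3: δ = [3.014e-06, 4.689e-06, 4.923e-05, 9.377e-06]  ψ = [0, 2, 2, 2]  (obs o_3=2)
t=4: δ = [3.419e-07, 6.838e-07, 7.179e-06, 1.368e-06]  ψ = [2, 2, 2, 2]  (obs o_4=2)
t=5: δ = [1.496e-07, 9.971e-08, 1.047e-06, 1.994e-07]  ψ = [2, 2, 2, 2]  (obs o_5=3)
t=6: δ = [1.454e-08, 2.908e-08, 1.018e-07, 2.908e-08]  ψ = [2, 2, 2, 2]  (obs o_6=0)
backtrack: best end state = 2; path = [3, 2, 2, 2, 2, 2, 2]

path = [3, 2, 2, 2, 2, 2, 2]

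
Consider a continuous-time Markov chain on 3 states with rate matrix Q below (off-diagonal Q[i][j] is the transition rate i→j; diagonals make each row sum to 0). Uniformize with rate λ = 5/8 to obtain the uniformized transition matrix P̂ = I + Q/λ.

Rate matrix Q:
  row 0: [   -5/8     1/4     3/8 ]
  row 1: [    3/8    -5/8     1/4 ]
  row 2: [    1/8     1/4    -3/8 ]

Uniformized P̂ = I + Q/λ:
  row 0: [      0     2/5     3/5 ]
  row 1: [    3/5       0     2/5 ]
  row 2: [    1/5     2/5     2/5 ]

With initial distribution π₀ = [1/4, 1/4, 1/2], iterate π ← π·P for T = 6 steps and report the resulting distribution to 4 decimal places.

π = [0.2622, 0.2856, 0.4522]

t=0: π = [0.2500, 0.2500, 0.5000]
t=1: π = [0.2500, 0.3000, 0.4500]
t=2: π = [0.2700, 0.2800, 0.4500]
t=3: π = [0.2580, 0.2880, 0.4540]
t=4: π = [0.2636, 0.2848, 0.4516]
t=5: π = [0.2612, 0.2861, 0.4527]
t=6: π = [0.2622, 0.2856, 0.4522]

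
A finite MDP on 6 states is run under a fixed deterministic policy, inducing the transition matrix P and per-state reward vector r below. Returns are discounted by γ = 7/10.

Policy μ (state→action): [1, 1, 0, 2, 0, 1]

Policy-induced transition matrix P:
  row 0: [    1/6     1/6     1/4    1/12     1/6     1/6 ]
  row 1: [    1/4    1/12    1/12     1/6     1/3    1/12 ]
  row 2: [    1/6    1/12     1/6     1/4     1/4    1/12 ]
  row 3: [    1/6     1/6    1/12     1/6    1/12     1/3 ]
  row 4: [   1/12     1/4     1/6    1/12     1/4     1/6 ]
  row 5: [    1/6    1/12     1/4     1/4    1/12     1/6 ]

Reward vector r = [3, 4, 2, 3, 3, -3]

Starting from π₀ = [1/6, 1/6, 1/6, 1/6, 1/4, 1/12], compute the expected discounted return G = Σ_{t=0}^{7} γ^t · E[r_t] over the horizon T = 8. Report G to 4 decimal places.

G = 6.7350

t=0: π = [0.1667, 0.1667, 0.1667, 0.1667, 0.2500, 0.0833], E[r] = 2.5000, γ^t·E[r] = 2.500000, running G = 2.500000
t=1: π = [0.1597, 0.1528, 0.1597, 0.1528, 0.2083, 0.1667], E[r] = 1.9931, γ^t·E[r] = 1.395139, running G = 3.895139
t=2: π = [0.1620, 0.1441, 0.1684, 0.1632, 0.1962, 0.1661], E[r] = 1.9792, γ^t·E[r] = 0.969792, running G = 4.864931
t=3: π = [0.1623, 0.1431, 0.1684, 0.1647, 0.1936, 0.1678], E[r] = 1.9678, γ^t·E[r] = 0.674950, running G = 5.539881
t=4: π = [0.1625, 0.1429, 0.1685, 0.1650, 0.1930, 0.1682], E[r] = 1.9654, γ^t·E[r] = 0.471894, running G = 6.011775
t=5: π = [0.1625, 0.1428, 0.1686, 0.1651, 0.1928, 0.1682], E[r] = 1.9649, γ^t·E[r] = 0.330240, running G = 6.342015
t=6: π = [0.1625, 0.1428, 0.1686, 0.1651, 0.1928, 0.1682], E[r] = 1.9648, γ^t·E[r] = 0.231154, running G = 6.573169
t=7: π = [0.1625, 0.1428, 0.1686, 0.1651, 0.1928, 0.1682], E[r] = 1.9647, γ^t·E[r] = 0.161805, running G = 6.734974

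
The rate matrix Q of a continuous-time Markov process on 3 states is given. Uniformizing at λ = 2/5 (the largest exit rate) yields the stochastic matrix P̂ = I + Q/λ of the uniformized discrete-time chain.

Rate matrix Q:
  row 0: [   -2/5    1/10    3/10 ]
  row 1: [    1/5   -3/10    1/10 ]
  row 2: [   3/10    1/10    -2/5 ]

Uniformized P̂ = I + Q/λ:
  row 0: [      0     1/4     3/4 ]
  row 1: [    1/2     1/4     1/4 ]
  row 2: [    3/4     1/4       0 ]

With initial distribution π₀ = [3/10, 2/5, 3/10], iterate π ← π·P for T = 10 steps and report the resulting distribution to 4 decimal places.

t=0: π = [0.3000, 0.4000, 0.3000]
t=1: π = [0.4250, 0.2500, 0.3250]
t=2: π = [0.3688, 0.2500, 0.3813]
t=3: π = [0.4109, 0.2500, 0.3391]
t=4: π = [0.3793, 0.2500, 0.3707]
t=5: π = [0.4030, 0.2500, 0.3470]
t=6: π = [0.3852, 0.2500, 0.3648]
t=7: π = [0.3986, 0.2500, 0.3514]
t=8: π = [0.3886, 0.2500, 0.3614]
t=9: π = [0.3961, 0.2500, 0.3539]
t=10: π = [0.3904, 0.2500, 0.3596]

π = [0.3904, 0.2500, 0.3596]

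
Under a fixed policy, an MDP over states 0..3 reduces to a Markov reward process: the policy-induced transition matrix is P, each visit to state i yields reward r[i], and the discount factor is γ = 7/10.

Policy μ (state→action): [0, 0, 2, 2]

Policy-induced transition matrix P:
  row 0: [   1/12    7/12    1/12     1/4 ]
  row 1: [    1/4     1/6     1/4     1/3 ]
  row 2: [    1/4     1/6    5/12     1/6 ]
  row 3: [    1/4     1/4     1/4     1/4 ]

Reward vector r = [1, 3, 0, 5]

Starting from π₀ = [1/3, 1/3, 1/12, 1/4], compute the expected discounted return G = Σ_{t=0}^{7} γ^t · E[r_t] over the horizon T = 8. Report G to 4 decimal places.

G = 7.6860

t=0: π = [0.3333, 0.3333, 0.0833, 0.2500], E[r] = 2.5833, γ^t·E[r] = 2.583333, running G = 2.583333
t=1: π = [0.1944, 0.3264, 0.2083, 0.2708], E[r] = 2.5278, γ^t·E[r] = 1.769444, running G = 4.352778
t=2: π = [0.2176, 0.2703, 0.2523, 0.2598], E[r] = 2.3275, γ^t·E[r] = 1.140498, running G = 5.493275
t=3: π = [0.2137, 0.2790, 0.2558, 0.2515], E[r] = 2.3082, γ^t·E[r] = 0.791699, running G = 6.284974
t=4: π = [0.2144, 0.2767, 0.2570, 0.2519], E[r] = 2.3041, γ^t·E[r] = 0.553211, running G = 6.838185
t=5: π = [0.2143, 0.2770, 0.2571, 0.2516], E[r] = 2.3034, γ^t·E[r] = 0.387136, running G = 7.225321
t=6: π = [0.2143, 0.2769, 0.2571, 0.2517], E[r] = 2.3033, γ^t·E[r] = 0.270983, running G = 7.496304
t=7: π = [0.2143, 0.2769, 0.2571, 0.2516], E[r] = 2.3033, γ^t·E[r] = 0.189687, running G = 7.685991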